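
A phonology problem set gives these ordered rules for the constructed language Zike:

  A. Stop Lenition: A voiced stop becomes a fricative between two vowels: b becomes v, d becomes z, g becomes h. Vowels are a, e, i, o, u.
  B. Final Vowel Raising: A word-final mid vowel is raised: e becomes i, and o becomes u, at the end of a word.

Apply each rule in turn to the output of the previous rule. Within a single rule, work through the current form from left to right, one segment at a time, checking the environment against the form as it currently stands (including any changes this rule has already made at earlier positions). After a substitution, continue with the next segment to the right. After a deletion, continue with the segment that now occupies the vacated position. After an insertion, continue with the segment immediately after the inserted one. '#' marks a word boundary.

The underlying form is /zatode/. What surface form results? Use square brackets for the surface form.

A Stop Lenition: [zatode] → [zatoze]
B Final Vowel Raising: [zatoze] → [zatozi]

[zatozi]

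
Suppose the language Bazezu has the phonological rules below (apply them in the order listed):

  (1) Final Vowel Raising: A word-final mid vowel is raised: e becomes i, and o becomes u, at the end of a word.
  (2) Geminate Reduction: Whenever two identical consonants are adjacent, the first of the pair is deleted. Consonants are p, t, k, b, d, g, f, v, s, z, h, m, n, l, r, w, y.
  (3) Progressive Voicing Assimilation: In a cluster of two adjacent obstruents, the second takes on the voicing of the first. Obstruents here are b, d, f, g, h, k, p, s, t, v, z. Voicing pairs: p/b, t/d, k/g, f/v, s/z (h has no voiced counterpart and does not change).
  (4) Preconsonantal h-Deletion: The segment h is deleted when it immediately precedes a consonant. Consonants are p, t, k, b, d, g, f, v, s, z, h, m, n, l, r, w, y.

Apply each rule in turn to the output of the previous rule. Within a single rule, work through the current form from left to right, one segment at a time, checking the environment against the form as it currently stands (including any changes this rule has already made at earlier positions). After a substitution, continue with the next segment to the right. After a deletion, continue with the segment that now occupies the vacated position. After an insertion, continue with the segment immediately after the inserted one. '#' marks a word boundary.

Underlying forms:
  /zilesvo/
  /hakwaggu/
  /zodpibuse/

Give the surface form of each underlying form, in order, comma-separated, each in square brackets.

/zilesvo/:
  (1) Final Vowel Raising: [zilesvo] → [zilesvu]
  (2) Geminate Reduction: no change — [zilesvu]
  (3) Progressive Voicing Assimilation: [zilesvu] → [zilesfu]
  (4) Preconsonantal h-Deletion: no change — [zilesfu]
/hakwaggu/:
  (1) Final Vowel Raising: no change — [hakwaggu]
  (2) Geminate Reduction: [hakwaggu] → [hakwagu]
  (3) Progressive Voicing Assimilation: no change — [hakwagu]
  (4) Preconsonantal h-Deletion: no change — [hakwagu]
/zodpibuse/:
  (1) Final Vowel Raising: [zodpibuse] → [zodpibusi]
  (2) Geminate Reduction: no change — [zodpibusi]
  (3) Progressive Voicing Assimilation: [zodpibusi] → [zodbibusi]
  (4) Preconsonantal h-Deletion: no change — [zodbibusi]

[zilesfu], [hakwagu], [zodbibusi]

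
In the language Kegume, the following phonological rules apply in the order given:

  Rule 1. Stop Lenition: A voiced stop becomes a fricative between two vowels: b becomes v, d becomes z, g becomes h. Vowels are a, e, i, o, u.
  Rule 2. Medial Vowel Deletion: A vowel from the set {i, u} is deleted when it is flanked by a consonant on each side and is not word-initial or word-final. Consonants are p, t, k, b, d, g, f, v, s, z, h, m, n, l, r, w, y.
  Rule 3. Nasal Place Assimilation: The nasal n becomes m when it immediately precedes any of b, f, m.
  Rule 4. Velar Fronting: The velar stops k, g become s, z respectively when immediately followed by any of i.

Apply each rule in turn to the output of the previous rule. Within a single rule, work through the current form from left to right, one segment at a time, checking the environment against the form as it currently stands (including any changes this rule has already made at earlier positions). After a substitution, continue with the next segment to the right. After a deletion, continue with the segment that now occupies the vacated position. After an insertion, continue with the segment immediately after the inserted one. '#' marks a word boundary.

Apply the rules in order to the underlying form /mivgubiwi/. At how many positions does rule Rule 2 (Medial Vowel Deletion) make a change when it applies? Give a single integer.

Rule 1 Stop Lenition: [mivgubiwi] → [mivguviwi]
Rule 2 Medial Vowel Deletion: [mivguviwi] → [mvgvwi]
Rule 3 Nasal Place Assimilation: no change — [mvgvwi]
Rule 4 Velar Fronting: no change — [mvgvwi]
Rule Rule 2 changed 3 position(s).

3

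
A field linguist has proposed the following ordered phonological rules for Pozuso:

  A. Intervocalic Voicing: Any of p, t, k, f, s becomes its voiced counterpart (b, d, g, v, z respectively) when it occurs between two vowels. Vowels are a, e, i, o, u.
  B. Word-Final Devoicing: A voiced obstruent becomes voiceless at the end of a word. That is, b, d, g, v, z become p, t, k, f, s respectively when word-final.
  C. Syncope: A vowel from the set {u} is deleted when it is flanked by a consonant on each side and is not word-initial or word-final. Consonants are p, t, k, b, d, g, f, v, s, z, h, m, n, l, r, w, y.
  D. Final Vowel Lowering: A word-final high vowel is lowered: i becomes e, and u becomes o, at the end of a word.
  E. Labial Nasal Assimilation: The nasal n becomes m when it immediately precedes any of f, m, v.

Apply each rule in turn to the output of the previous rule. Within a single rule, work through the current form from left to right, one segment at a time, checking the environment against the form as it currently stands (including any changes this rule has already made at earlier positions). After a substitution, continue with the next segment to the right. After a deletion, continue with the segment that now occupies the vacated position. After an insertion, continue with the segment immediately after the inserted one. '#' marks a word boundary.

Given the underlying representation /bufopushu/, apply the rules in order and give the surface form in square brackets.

A Intervocalic Voicing: [bufopushu] → [buvobushu]
B Word-Final Devoicing: no change — [buvobushu]
C Syncope: [buvobushu] → [bvobshu]
D Final Vowel Lowering: [bvobshu] → [bvobsho]
E Labial Nasal Assimilation: no change — [bvobsho]

[bvobsho]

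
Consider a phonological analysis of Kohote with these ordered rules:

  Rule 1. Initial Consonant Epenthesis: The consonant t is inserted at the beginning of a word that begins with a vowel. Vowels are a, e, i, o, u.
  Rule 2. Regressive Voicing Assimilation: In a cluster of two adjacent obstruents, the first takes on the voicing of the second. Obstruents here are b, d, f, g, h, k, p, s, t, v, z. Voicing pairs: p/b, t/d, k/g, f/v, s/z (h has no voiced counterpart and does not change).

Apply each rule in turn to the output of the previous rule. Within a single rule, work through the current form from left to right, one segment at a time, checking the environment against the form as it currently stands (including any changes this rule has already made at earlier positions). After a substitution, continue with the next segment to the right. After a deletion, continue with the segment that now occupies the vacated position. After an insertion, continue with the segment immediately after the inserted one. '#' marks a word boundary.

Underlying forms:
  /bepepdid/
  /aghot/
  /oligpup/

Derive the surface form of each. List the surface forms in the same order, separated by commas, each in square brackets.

[bepebdid], [takhot], [tolikpup]

/bepepdid/:
  Rule 1 Initial Consonant Epenthesis: no change — [bepepdid]
  Rule 2 Regressive Voicing Assimilation: [bepepdid] → [bepebdid]
/aghot/:
  Rule 1 Initial Consonant Epenthesis: [aghot] → [taghot]
  Rule 2 Regressive Voicing Assimilation: [taghot] → [takhot]
/oligpup/:
  Rule 1 Initial Consonant Epenthesis: [oligpup] → [toligpup]
  Rule 2 Regressive Voicing Assimilation: [toligpup] → [tolikpup]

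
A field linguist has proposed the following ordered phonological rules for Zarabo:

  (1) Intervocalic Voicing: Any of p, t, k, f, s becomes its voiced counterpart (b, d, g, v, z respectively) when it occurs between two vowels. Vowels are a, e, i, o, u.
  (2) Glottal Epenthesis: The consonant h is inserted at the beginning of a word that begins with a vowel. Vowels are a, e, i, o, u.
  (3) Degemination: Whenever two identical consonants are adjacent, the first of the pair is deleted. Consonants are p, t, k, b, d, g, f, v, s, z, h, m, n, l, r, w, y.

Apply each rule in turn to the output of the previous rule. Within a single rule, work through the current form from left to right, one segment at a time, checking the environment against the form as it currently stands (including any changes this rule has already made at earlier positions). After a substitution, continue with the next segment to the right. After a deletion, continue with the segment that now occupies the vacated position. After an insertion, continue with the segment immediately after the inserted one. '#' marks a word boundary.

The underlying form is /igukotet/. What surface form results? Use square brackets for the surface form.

(1) Intervocalic Voicing: [igukotet] → [igugodet]
(2) Glottal Epenthesis: [igugodet] → [higugodet]
(3) Degemination: no change — [higugodet]

[higugodet]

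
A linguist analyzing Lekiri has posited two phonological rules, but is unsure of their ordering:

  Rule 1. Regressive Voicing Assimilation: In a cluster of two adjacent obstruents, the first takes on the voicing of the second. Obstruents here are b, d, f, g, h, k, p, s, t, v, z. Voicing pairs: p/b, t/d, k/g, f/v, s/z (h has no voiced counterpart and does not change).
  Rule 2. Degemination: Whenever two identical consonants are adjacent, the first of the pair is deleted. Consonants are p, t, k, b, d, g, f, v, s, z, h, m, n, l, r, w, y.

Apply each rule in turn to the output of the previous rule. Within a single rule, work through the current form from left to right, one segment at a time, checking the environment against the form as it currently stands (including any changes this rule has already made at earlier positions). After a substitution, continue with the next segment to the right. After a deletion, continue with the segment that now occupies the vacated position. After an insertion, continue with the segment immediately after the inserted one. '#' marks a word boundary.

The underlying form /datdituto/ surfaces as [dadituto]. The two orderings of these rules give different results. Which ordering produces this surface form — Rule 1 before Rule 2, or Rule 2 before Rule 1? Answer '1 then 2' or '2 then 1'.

1 then 2

Order 1 then 2:
  1 Regressive Voicing Assimilation: [datdituto] → [daddituto]
  2 Degemination: [daddituto] → [dadituto]
  result: [dadituto]
Order 2 then 1:
  2 Degemination: no change — [datdituto]
  1 Regressive Voicing Assimilation: [datdituto] → [daddituto]
  result: [daddituto]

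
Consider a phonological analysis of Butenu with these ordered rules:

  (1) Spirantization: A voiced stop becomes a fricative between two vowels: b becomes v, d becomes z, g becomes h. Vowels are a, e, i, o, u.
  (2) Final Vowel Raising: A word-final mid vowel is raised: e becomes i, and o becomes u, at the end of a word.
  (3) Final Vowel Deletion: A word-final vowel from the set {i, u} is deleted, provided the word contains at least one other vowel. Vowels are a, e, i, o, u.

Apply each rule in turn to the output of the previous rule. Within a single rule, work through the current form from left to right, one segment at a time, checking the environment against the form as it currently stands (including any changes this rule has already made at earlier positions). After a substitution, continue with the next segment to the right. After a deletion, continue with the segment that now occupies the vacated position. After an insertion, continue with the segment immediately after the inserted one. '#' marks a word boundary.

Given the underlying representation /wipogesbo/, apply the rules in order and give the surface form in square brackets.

[wipohesb]

(1) Spirantization: [wipogesbo] → [wipohesbo]
(2) Final Vowel Raising: [wipohesbo] → [wipohesbu]
(3) Final Vowel Deletion: [wipohesbu] → [wipohesb]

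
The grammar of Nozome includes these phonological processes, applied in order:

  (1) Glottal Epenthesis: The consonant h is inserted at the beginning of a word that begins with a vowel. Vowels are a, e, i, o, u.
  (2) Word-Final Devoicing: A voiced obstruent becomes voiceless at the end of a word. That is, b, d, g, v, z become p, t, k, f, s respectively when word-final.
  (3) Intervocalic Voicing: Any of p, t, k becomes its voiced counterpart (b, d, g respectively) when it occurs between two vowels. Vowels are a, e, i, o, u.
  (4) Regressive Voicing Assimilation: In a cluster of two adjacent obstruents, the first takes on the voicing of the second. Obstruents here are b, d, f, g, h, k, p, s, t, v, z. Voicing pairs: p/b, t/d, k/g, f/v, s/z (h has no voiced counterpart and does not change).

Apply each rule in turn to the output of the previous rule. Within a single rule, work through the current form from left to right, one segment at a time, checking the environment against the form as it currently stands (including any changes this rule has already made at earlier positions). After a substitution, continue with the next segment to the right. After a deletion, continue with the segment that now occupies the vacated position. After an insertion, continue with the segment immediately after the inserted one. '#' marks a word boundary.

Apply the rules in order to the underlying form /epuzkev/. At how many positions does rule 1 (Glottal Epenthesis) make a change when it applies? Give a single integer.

1

(1) Glottal Epenthesis: [epuzkev] → [hepuzkev]
(2) Word-Final Devoicing: [hepuzkev] → [hepuzkef]
(3) Intervocalic Voicing: [hepuzkef] → [hebuzkef]
(4) Regressive Voicing Assimilation: [hebuzkef] → [hebuskef]
Rule 1 changed 1 position(s).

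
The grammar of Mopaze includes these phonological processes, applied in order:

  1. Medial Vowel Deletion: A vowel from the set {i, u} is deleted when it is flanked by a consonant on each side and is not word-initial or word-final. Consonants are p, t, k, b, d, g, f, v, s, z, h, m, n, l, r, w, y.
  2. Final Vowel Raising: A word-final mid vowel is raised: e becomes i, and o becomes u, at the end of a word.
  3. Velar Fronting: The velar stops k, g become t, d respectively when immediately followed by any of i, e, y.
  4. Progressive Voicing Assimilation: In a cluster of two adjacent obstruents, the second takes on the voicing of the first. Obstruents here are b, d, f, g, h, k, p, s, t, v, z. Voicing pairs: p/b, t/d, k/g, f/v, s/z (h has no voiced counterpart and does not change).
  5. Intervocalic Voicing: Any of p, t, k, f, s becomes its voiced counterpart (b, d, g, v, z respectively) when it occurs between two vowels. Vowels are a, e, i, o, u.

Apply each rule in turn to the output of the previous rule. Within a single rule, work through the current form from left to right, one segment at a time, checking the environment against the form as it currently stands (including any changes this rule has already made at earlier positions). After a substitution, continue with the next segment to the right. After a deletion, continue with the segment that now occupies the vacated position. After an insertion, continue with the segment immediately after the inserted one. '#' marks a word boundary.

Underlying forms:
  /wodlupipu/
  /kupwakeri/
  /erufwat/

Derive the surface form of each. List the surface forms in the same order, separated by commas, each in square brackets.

/wodlupipu/:
  1 Medial Vowel Deletion: [wodlupipu] → [wodlppu]
  2 Final Vowel Raising: no change — [wodlppu]
  3 Velar Fronting: no change — [wodlppu]
  4 Progressive Voicing Assimilation: no change — [wodlppu]
  5 Intervocalic Voicing: no change — [wodlppu]
/kupwakeri/:
  1 Medial Vowel Deletion: [kupwakeri] → [kpwakeri]
  2 Final Vowel Raising: no change — [kpwakeri]
  3 Velar Fronting: [kpwakeri] → [kpwateri]
  4 Progressive Voicing Assimilation: no change — [kpwateri]
  5 Intervocalic Voicing: [kpwateri] → [kpwaderi]
/erufwat/:
  1 Medial Vowel Deletion: [erufwat] → [erfwat]
  2 Final Vowel Raising: no change — [erfwat]
  3 Velar Fronting: no change — [erfwat]
  4 Progressive Voicing Assimilation: no change — [erfwat]
  5 Intervocalic Voicing: no change — [erfwat]

[wodlppu], [kpwaderi], [erfwat]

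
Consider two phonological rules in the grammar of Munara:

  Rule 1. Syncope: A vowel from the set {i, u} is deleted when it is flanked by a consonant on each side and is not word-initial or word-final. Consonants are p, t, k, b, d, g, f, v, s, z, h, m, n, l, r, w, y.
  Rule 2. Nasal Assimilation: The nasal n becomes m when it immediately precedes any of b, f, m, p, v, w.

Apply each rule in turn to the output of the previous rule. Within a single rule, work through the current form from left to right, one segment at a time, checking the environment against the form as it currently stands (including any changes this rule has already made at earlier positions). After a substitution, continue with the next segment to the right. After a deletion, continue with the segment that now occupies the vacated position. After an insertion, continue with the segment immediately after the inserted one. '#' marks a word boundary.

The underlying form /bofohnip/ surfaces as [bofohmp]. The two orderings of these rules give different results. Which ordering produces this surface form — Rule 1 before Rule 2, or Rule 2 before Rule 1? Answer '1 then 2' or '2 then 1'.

1 then 2

Order 1 then 2:
  1 Syncope: [bofohnip] → [bofohnp]
  2 Nasal Assimilation: [bofohnp] → [bofohmp]
  result: [bofohmp]
Order 2 then 1:
  2 Nasal Assimilation: no change — [bofohnip]
  1 Syncope: [bofohnip] → [bofohnp]
  result: [bofohnp]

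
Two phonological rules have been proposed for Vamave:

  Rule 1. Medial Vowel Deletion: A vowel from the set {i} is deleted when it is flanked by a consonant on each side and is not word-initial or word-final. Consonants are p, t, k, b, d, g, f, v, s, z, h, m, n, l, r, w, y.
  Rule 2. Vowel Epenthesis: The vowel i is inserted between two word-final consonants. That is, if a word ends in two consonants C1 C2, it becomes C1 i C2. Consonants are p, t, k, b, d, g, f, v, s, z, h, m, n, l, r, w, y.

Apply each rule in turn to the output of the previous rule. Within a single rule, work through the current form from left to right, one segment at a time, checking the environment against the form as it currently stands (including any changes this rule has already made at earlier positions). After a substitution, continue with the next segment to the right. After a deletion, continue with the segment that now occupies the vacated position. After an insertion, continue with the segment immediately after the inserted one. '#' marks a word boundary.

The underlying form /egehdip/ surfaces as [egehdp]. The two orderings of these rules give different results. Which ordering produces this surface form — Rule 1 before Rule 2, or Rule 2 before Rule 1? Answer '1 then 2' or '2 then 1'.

2 then 1

Order 1 then 2:
  1 Medial Vowel Deletion: [egehdip] → [egehdp]
  2 Vowel Epenthesis: [egehdp] → [egehdip]
  result: [egehdip]
Order 2 then 1:
  2 Vowel Epenthesis: no change — [egehdip]
  1 Medial Vowel Deletion: [egehdip] → [egehdp]
  result: [egehdp]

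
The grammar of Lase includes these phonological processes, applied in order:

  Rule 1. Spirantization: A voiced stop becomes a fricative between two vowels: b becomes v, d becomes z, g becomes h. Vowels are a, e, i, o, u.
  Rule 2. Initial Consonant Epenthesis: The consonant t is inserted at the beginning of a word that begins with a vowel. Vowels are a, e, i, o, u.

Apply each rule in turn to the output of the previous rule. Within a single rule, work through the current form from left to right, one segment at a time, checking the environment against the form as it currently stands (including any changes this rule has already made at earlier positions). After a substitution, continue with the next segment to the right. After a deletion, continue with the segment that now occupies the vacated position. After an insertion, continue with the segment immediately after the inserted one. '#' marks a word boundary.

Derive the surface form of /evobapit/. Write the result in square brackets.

[tevovapit]

Rule 1 Spirantization: [evobapit] → [evovapit]
Rule 2 Initial Consonant Epenthesis: [evovapit] → [tevovapit]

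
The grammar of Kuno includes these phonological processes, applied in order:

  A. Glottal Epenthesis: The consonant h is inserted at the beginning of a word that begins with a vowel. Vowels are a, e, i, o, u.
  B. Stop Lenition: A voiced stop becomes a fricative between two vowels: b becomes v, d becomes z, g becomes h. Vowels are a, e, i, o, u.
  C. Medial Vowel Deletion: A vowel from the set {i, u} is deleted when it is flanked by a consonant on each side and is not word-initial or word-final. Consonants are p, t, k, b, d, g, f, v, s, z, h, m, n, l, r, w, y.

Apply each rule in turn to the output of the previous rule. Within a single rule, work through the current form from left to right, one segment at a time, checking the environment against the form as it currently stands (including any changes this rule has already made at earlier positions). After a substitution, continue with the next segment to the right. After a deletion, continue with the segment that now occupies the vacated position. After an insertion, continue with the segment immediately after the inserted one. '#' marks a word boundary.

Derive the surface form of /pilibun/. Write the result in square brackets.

[plvn]

A Glottal Epenthesis: no change — [pilibun]
B Stop Lenition: [pilibun] → [pilivun]
C Medial Vowel Deletion: [pilivun] → [plvn]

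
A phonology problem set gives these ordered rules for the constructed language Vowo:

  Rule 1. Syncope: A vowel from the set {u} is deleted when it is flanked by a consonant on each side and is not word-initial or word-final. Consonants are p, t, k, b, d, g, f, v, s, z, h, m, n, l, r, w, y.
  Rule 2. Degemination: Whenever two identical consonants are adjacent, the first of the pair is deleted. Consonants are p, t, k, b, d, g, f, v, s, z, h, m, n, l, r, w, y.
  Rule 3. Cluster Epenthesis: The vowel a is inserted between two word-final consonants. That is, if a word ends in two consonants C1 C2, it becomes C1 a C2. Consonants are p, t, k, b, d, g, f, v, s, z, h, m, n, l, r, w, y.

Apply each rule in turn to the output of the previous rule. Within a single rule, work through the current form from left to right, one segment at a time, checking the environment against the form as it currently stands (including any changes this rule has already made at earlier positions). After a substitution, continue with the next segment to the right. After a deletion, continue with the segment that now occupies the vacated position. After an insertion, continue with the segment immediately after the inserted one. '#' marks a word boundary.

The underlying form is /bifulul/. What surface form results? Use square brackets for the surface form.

[bifal]

Rule 1 Syncope: [bifulul] → [bifll]
Rule 2 Degemination: [bifll] → [bifl]
Rule 3 Cluster Epenthesis: [bifl] → [bifal]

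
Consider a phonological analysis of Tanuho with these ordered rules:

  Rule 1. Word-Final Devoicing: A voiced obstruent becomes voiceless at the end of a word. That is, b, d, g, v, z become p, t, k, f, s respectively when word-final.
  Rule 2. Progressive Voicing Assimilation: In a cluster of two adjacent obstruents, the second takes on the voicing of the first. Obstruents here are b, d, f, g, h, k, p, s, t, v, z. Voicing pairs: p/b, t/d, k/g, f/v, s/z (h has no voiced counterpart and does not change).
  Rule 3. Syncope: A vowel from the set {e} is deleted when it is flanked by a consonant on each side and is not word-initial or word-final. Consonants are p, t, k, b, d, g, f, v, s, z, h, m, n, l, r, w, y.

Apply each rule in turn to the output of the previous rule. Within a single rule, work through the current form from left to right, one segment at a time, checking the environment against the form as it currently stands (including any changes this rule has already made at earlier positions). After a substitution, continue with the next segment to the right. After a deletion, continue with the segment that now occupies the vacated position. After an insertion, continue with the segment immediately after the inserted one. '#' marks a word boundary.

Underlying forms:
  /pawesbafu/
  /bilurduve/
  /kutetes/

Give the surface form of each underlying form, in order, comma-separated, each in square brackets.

/pawesbafu/:
  Rule 1 Word-Final Devoicing: no change — [pawesbafu]
  Rule 2 Progressive Voicing Assimilation: [pawesbafu] → [pawespafu]
  Rule 3 Syncope: [pawespafu] → [pawspafu]
/bilurduve/:
  Rule 1 Word-Final Devoicing: no change — [bilurduve]
  Rule 2 Progressive Voicing Assimilation: no change — [bilurduve]
  Rule 3 Syncope: no change — [bilurduve]
/kutetes/:
  Rule 1 Word-Final Devoicing: no change — [kutetes]
  Rule 2 Progressive Voicing Assimilation: no change — [kutetes]
  Rule 3 Syncope: [kutetes] → [kutts]

[pawspafu], [bilurduve], [kutts]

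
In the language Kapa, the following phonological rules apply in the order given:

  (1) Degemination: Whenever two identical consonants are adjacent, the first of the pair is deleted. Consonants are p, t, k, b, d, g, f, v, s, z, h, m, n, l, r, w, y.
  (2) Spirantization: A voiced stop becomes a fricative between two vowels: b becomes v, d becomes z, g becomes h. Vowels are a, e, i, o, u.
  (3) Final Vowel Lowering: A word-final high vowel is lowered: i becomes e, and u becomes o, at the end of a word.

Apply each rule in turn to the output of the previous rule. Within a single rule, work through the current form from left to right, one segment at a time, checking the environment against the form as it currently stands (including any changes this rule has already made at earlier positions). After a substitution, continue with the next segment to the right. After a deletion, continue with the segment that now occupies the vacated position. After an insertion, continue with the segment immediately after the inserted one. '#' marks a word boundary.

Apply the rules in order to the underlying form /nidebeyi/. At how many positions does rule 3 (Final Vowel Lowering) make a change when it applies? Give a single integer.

(1) Degemination: no change — [nidebeyi]
(2) Spirantization: [nidebeyi] → [nizeveyi]
(3) Final Vowel Lowering: [nizeveyi] → [nizeveye]
Rule 3 changed 1 position(s).

1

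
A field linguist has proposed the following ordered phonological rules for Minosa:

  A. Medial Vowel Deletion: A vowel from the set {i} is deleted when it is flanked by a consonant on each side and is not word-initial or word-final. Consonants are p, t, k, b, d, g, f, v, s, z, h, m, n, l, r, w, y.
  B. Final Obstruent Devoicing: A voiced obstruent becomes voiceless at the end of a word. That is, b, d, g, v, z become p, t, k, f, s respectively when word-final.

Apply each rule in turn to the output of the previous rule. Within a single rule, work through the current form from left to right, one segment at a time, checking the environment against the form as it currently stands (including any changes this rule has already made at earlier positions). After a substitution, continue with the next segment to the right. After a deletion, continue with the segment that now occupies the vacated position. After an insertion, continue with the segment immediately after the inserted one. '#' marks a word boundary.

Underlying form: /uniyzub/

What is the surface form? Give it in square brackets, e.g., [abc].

[unyzup]

A Medial Vowel Deletion: [uniyzub] → [unyzub]
B Final Obstruent Devoicing: [unyzub] → [unyzup]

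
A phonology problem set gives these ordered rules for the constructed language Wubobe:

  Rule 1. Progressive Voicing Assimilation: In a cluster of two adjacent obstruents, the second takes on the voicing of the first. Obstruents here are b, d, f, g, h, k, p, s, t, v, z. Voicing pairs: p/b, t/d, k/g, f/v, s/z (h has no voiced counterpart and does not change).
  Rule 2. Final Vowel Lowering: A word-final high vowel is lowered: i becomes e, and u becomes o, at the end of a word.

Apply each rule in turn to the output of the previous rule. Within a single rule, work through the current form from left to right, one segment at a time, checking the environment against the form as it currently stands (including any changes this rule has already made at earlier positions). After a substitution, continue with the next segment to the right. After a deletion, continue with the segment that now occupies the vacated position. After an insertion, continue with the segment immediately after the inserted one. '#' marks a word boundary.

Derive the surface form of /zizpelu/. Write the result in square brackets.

[zizbelo]

Rule 1 Progressive Voicing Assimilation: [zizpelu] → [zizbelu]
Rule 2 Final Vowel Lowering: [zizbelu] → [zizbelo]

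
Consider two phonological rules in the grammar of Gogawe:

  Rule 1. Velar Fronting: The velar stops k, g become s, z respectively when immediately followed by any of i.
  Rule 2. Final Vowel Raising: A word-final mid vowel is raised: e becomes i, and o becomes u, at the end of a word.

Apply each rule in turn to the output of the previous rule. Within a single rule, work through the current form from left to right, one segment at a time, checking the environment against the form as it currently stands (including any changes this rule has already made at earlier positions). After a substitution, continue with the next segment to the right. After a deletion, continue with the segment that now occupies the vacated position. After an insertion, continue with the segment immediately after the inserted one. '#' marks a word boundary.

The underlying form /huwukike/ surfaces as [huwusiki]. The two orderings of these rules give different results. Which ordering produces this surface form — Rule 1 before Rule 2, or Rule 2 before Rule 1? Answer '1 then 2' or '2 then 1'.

Order 1 then 2:
  1 Velar Fronting: [huwukike] → [huwusike]
  2 Final Vowel Raising: [huwusike] → [huwusiki]
  result: [huwusiki]
Order 2 then 1:
  2 Final Vowel Raising: [huwukike] → [huwukiki]
  1 Velar Fronting: [huwukiki] → [huwusisi]
  result: [huwusisi]

1 then 2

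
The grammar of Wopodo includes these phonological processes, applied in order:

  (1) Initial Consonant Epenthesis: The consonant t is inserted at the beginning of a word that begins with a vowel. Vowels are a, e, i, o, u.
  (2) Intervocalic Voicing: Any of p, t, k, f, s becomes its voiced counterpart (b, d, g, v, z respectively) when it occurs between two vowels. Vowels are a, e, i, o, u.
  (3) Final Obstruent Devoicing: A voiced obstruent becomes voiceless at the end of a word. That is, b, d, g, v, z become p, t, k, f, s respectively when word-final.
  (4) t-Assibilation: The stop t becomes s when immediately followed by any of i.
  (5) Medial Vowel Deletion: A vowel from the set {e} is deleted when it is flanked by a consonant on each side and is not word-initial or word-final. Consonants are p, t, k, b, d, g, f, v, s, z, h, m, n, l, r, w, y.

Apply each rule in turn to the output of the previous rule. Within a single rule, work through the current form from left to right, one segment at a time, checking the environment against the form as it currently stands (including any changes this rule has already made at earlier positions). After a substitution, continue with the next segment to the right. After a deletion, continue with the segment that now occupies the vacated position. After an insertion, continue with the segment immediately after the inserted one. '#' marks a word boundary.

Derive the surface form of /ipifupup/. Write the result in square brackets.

(1) Initial Consonant Epenthesis: [ipifupup] → [tipifupup]
(2) Intervocalic Voicing: [tipifupup] → [tibivubup]
(3) Final Obstruent Devoicing: no change — [tibivubup]
(4) t-Assibilation: [tibivubup] → [sibivubup]
(5) Medial Vowel Deletion: no change — [sibivubup]

[sibivubup]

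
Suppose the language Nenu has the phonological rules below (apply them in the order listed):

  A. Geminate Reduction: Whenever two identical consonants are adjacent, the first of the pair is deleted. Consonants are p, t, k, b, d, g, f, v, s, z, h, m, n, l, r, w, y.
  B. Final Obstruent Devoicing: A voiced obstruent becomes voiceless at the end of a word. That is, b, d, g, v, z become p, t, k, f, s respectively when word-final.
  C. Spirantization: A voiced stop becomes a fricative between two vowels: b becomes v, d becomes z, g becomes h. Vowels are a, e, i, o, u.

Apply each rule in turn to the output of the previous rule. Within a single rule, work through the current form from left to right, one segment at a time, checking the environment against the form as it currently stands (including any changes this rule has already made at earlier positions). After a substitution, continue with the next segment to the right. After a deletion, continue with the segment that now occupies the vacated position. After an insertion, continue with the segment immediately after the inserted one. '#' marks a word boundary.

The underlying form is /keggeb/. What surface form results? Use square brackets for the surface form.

[kehep]

A Geminate Reduction: [keggeb] → [kegeb]
B Final Obstruent Devoicing: [kegeb] → [kegep]
C Spirantization: [kegep] → [kehep]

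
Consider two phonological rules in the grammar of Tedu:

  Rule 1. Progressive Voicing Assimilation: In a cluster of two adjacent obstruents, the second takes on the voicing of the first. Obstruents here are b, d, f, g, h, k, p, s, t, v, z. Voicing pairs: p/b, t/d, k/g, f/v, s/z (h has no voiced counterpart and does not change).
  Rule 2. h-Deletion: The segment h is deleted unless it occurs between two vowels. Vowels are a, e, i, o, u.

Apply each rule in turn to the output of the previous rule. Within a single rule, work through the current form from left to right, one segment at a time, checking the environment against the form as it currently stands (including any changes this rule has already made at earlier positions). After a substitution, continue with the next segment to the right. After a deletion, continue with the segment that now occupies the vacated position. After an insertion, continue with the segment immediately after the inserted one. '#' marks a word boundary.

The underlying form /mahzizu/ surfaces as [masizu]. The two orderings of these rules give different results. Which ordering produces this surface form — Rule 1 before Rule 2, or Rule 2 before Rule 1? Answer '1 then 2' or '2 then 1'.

1 then 2

Order 1 then 2:
  1 Progressive Voicing Assimilation: [mahzizu] → [mahsizu]
  2 h-Deletion: [mahsizu] → [masizu]
  result: [masizu]
Order 2 then 1:
  2 h-Deletion: [mahzizu] → [mazizu]
  1 Progressive Voicing Assimilation: no change — [mazizu]
  result: [mazizu]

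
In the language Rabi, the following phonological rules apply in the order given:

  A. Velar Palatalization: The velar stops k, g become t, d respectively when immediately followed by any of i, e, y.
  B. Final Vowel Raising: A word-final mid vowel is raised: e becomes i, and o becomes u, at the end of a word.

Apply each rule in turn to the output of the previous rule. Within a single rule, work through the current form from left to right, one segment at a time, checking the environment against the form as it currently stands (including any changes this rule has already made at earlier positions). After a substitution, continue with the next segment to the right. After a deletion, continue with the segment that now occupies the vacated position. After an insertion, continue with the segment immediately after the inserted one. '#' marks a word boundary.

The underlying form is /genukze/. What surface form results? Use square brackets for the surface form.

[denukzi]

A Velar Palatalization: [genukze] → [denukze]
B Final Vowel Raising: [denukze] → [denukzi]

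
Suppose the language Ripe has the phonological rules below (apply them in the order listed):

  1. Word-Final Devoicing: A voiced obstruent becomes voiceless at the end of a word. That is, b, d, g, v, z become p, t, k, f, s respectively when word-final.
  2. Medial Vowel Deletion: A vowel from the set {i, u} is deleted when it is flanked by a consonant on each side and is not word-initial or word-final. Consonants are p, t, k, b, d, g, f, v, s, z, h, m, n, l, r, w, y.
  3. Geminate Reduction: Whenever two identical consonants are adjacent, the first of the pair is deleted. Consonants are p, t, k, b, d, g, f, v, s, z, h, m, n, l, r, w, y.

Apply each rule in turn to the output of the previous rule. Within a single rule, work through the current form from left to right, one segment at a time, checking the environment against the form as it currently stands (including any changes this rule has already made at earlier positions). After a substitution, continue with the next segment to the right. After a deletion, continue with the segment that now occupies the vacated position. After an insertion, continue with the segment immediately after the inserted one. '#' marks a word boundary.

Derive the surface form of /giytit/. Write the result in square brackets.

[gyt]

1 Word-Final Devoicing: no change — [giytit]
2 Medial Vowel Deletion: [giytit] → [gytt]
3 Geminate Reduction: [gytt] → [gyt]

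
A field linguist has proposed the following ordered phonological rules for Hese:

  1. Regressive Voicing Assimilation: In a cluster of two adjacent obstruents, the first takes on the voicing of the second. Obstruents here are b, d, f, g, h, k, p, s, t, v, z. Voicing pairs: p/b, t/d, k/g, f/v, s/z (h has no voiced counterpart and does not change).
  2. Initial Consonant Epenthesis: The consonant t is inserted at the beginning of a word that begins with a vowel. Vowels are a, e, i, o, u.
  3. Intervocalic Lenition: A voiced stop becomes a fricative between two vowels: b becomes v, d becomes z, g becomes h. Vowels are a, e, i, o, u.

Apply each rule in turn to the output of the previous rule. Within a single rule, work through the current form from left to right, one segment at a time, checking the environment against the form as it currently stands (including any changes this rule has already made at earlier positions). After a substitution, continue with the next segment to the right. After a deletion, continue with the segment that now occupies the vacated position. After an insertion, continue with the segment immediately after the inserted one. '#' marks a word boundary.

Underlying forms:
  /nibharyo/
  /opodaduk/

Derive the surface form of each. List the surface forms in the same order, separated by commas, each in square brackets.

/nibharyo/:
  1 Regressive Voicing Assimilation: [nibharyo] → [nipharyo]
  2 Initial Consonant Epenthesis: no change — [nipharyo]
  3 Intervocalic Lenition: no change — [nipharyo]
/opodaduk/:
  1 Regressive Voicing Assimilation: no change — [opodaduk]
  2 Initial Consonant Epenthesis: [opodaduk] → [topodaduk]
  3 Intervocalic Lenition: [topodaduk] → [topozazuk]

[nipharyo], [topozazuk]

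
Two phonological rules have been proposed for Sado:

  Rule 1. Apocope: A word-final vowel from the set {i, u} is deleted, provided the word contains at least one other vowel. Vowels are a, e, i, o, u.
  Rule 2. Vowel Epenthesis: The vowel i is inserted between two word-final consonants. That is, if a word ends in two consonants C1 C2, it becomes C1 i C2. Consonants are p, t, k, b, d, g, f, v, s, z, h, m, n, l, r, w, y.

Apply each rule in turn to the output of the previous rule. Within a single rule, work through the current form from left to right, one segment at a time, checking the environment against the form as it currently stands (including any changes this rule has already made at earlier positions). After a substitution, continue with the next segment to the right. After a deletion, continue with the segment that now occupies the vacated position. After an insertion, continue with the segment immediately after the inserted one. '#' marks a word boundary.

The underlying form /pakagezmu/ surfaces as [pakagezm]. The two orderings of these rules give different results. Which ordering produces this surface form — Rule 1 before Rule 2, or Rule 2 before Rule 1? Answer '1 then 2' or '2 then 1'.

2 then 1

Order 1 then 2:
  1 Apocope: [pakagezmu] → [pakagezm]
  2 Vowel Epenthesis: [pakagezm] → [pakagezim]
  result: [pakagezim]
Order 2 then 1:
  2 Vowel Epenthesis: no change — [pakagezmu]
  1 Apocope: [pakagezmu] → [pakagezm]
  result: [pakagezm]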